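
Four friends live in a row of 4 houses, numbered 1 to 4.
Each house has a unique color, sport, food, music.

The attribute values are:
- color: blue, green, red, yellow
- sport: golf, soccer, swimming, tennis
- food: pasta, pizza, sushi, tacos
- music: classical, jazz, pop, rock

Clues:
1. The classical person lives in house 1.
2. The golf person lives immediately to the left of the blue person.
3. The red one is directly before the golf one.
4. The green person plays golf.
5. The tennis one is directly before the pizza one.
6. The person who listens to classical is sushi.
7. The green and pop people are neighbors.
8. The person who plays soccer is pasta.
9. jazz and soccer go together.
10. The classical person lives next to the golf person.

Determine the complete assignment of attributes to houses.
Solution:

House | Color | Sport | Food | Music
------------------------------------
  1   | red | tennis | sushi | classical
  2   | green | golf | pizza | rock
  3   | blue | swimming | tacos | pop
  4   | yellow | soccer | pasta | jazz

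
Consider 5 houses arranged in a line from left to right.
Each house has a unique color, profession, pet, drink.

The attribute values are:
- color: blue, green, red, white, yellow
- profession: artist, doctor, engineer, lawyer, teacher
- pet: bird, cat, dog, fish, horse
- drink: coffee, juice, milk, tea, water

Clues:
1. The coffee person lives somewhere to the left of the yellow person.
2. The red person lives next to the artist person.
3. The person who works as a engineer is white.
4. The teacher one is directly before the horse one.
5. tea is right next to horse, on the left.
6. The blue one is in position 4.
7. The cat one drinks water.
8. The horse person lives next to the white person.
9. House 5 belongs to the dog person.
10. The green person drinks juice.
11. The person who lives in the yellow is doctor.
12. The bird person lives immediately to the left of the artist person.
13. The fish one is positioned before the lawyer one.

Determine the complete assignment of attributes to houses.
Solution:

House | Color | Profession | Pet | Drink
----------------------------------------
  1   | red | teacher | bird | tea
  2   | green | artist | horse | juice
  3   | white | engineer | fish | coffee
  4   | blue | lawyer | cat | water
  5   | yellow | doctor | dog | milk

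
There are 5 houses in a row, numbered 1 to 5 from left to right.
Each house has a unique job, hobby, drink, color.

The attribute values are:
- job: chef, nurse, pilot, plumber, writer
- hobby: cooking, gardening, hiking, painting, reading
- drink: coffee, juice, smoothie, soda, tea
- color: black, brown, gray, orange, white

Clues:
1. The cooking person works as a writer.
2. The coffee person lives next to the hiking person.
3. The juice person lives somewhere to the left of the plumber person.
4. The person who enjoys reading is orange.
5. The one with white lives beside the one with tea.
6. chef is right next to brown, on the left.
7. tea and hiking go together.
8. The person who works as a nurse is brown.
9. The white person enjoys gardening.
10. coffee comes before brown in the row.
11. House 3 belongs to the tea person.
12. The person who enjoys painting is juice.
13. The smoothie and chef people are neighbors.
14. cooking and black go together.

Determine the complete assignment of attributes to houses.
Solution:

House | Job | Hobby | Drink | Color
-----------------------------------
  1   | writer | cooking | smoothie | black
  2   | chef | gardening | coffee | white
  3   | nurse | hiking | tea | brown
  4   | pilot | painting | juice | gray
  5   | plumber | reading | soda | orange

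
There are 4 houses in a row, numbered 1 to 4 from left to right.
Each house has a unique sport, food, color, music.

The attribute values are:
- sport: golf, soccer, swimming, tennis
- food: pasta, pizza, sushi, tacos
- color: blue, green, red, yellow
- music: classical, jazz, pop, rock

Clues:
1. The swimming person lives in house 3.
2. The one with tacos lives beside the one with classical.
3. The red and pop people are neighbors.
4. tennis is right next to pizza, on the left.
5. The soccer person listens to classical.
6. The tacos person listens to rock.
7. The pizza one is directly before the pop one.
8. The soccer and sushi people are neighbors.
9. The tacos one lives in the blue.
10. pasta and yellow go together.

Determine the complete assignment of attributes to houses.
Solution:

House | Sport | Food | Color | Music
------------------------------------
  1   | tennis | tacos | blue | rock
  2   | soccer | pizza | red | classical
  3   | swimming | sushi | green | pop
  4   | golf | pasta | yellow | jazz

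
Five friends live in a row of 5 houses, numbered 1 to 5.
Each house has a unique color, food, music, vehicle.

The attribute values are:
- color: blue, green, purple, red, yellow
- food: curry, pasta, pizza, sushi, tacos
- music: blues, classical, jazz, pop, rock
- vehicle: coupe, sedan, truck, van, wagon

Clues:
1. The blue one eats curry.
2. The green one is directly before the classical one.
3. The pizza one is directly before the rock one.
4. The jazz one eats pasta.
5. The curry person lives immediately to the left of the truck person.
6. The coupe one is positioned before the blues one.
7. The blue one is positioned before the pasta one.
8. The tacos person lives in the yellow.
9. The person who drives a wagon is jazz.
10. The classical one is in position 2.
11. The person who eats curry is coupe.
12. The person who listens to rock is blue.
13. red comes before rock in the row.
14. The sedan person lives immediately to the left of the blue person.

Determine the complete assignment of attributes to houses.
Solution:

House | Color | Food | Music | Vehicle
--------------------------------------
  1   | green | sushi | pop | van
  2   | red | pizza | classical | sedan
  3   | blue | curry | rock | coupe
  4   | yellow | tacos | blues | truck
  5   | purple | pasta | jazz | wagon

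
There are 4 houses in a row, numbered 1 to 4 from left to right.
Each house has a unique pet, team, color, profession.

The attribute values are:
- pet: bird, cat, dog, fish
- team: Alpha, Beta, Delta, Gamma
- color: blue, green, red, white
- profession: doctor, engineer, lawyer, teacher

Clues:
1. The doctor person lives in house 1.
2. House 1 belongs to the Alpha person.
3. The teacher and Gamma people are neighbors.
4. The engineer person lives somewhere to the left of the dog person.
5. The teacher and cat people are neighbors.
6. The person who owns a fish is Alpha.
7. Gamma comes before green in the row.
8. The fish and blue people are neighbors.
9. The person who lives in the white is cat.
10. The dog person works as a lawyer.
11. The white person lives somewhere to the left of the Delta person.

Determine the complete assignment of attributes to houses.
Solution:

House | Pet | Team | Color | Profession
---------------------------------------
  1   | fish | Alpha | red | doctor
  2   | bird | Beta | blue | teacher
  3   | cat | Gamma | white | engineer
  4   | dog | Delta | green | lawyer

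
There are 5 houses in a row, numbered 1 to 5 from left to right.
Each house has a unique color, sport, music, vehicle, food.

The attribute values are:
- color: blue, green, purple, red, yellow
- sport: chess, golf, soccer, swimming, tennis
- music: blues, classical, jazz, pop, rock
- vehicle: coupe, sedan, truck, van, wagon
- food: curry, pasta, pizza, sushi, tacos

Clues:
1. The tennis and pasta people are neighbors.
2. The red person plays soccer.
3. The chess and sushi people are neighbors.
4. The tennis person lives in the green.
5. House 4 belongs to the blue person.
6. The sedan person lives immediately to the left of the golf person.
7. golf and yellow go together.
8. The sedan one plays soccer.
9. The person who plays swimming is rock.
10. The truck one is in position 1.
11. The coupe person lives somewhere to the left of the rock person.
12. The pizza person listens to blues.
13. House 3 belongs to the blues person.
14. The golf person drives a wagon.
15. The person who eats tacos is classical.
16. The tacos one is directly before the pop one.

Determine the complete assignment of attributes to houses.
Solution:

House | Color | Sport | Music | Vehicle | Food
----------------------------------------------
  1   | green | tennis | classical | truck | tacos
  2   | red | soccer | pop | sedan | pasta
  3   | yellow | golf | blues | wagon | pizza
  4   | blue | chess | jazz | coupe | curry
  5   | purple | swimming | rock | van | sushi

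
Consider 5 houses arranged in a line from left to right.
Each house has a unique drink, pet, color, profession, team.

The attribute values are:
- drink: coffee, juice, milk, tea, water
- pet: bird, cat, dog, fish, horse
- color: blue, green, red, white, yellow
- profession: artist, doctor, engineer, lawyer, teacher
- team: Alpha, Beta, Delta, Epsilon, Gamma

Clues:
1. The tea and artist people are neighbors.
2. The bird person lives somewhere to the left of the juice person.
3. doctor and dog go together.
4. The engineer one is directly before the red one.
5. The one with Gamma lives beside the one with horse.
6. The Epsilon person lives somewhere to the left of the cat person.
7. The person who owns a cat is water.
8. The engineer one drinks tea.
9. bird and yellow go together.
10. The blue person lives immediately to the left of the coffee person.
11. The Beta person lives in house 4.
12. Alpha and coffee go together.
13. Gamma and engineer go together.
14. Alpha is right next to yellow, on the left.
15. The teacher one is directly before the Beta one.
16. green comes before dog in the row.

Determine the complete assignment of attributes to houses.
Solution:

House | Drink | Pet | Color | Profession | Team
-----------------------------------------------
  1   | tea | fish | blue | engineer | Gamma
  2   | coffee | horse | red | artist | Alpha
  3   | milk | bird | yellow | teacher | Epsilon
  4   | water | cat | green | lawyer | Beta
  5   | juice | dog | white | doctor | Delta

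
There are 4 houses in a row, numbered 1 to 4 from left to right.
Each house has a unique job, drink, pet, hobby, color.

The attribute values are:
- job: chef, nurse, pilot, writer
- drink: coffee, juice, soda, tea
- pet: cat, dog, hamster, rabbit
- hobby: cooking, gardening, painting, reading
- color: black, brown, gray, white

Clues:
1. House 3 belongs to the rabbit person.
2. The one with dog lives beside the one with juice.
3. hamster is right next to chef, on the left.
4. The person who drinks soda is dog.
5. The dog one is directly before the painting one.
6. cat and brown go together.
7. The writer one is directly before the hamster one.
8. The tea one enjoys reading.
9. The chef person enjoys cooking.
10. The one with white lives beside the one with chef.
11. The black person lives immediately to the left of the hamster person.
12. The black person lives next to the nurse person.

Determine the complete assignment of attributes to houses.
Solution:

House | Job | Drink | Pet | Hobby | Color
-----------------------------------------
  1   | writer | soda | dog | gardening | black
  2   | nurse | juice | hamster | painting | white
  3   | chef | coffee | rabbit | cooking | gray
  4   | pilot | tea | cat | reading | brown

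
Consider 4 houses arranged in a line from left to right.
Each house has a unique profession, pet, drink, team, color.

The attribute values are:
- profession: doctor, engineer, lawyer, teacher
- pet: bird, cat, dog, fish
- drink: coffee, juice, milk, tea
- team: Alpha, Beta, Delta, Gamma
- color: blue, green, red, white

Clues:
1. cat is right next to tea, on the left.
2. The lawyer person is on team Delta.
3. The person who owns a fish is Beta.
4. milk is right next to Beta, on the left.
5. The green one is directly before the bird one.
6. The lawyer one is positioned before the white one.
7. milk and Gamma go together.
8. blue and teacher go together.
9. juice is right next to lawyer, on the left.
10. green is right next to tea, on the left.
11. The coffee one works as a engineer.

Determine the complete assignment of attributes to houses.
Solution:

House | Profession | Pet | Drink | Team | Color
-----------------------------------------------
  1   | doctor | cat | juice | Alpha | green
  2   | lawyer | bird | tea | Delta | red
  3   | teacher | dog | milk | Gamma | blue
  4   | engineer | fish | coffee | Beta | white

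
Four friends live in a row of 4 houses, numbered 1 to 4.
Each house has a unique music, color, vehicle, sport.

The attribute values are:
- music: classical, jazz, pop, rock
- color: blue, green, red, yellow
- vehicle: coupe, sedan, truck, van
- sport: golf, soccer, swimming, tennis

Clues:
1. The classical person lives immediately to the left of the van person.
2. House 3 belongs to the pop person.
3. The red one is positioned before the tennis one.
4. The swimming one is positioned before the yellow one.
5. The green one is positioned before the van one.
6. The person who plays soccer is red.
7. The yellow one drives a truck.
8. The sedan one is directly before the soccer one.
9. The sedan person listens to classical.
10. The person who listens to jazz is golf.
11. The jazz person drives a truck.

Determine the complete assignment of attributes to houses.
Solution:

House | Music | Color | Vehicle | Sport
---------------------------------------
  1   | classical | green | sedan | swimming
  2   | rock | red | van | soccer
  3   | pop | blue | coupe | tennis
  4   | jazz | yellow | truck | golf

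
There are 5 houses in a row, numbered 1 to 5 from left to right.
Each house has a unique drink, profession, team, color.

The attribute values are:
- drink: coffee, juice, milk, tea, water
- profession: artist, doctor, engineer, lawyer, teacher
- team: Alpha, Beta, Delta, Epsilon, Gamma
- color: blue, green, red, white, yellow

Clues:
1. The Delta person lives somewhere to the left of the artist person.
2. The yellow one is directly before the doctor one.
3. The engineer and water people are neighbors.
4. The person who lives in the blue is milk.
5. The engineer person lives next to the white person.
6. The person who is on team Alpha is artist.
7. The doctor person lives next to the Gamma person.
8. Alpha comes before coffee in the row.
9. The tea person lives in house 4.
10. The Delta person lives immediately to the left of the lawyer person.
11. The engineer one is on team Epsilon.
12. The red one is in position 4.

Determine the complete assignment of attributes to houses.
Solution:

House | Drink | Profession | Team | Color
-----------------------------------------
  1   | juice | engineer | Epsilon | yellow
  2   | water | doctor | Delta | white
  3   | milk | lawyer | Gamma | blue
  4   | tea | artist | Alpha | red
  5   | coffee | teacher | Beta | green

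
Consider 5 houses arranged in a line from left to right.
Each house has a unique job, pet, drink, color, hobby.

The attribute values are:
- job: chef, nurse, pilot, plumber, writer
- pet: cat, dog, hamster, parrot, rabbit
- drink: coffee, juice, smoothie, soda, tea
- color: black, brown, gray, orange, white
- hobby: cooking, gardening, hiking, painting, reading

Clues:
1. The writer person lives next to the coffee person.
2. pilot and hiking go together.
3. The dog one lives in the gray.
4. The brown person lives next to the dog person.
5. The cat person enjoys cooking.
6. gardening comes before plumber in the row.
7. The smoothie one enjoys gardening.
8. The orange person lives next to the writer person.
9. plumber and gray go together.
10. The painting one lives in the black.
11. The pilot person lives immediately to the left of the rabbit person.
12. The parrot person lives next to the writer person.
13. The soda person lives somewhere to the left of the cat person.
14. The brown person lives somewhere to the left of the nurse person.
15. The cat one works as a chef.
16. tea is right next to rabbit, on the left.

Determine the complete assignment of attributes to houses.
Solution:

House | Job | Pet | Drink | Color | Hobby
-----------------------------------------
  1   | pilot | parrot | tea | orange | hiking
  2   | writer | rabbit | smoothie | brown | gardening
  3   | plumber | dog | coffee | gray | reading
  4   | nurse | hamster | soda | black | painting
  5   | chef | cat | juice | white | cooking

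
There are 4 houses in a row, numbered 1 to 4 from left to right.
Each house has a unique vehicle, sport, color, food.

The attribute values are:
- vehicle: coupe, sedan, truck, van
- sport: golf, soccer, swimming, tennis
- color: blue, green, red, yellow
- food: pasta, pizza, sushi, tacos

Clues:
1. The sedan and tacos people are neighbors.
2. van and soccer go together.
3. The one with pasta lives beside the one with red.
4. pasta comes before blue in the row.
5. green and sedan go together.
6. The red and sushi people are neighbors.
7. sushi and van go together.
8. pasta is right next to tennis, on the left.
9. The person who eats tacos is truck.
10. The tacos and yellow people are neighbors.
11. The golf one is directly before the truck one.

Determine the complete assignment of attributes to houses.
Solution:

House | Vehicle | Sport | Color | Food
--------------------------------------
  1   | sedan | golf | green | pasta
  2   | truck | tennis | red | tacos
  3   | van | soccer | yellow | sushi
  4   | coupe | swimming | blue | pizza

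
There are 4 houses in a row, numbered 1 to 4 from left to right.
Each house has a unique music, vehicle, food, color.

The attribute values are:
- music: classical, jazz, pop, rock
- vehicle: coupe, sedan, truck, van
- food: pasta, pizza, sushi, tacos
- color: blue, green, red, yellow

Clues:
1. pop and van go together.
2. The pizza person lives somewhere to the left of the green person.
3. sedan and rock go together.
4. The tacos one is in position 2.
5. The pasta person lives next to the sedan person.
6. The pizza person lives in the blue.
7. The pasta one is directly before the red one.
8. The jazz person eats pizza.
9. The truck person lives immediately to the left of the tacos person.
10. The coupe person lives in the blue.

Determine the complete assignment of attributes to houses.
Solution:

House | Music | Vehicle | Food | Color
--------------------------------------
  1   | classical | truck | pasta | yellow
  2   | rock | sedan | tacos | red
  3   | jazz | coupe | pizza | blue
  4   | pop | van | sushi | green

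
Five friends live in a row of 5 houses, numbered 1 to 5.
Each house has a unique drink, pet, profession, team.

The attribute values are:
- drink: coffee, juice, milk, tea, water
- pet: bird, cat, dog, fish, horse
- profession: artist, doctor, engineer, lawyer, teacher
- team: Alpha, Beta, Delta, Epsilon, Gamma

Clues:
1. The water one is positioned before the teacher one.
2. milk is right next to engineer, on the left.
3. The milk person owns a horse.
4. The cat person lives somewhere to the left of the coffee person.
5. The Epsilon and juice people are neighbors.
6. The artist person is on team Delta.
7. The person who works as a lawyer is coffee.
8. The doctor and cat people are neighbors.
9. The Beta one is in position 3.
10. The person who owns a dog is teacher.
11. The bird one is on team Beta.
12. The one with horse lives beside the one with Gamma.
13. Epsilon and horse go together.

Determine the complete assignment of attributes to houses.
Solution:

House | Drink | Pet | Profession | Team
---------------------------------------
  1   | milk | horse | doctor | Epsilon
  2   | juice | cat | engineer | Gamma
  3   | coffee | bird | lawyer | Beta
  4   | water | fish | artist | Delta
  5   | tea | dog | teacher | Alpha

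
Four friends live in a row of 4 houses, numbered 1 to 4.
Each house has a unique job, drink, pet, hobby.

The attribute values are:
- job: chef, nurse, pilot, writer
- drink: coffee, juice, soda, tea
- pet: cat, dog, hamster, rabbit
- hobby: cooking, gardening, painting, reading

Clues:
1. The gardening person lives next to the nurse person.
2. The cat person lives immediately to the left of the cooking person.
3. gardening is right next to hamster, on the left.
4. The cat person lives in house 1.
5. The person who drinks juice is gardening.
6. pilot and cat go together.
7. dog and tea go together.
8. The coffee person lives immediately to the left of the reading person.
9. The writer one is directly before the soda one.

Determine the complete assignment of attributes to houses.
Solution:

House | Job | Drink | Pet | Hobby
---------------------------------
  1   | pilot | juice | cat | gardening
  2   | nurse | coffee | hamster | cooking
  3   | writer | tea | dog | reading
  4   | chef | soda | rabbit | painting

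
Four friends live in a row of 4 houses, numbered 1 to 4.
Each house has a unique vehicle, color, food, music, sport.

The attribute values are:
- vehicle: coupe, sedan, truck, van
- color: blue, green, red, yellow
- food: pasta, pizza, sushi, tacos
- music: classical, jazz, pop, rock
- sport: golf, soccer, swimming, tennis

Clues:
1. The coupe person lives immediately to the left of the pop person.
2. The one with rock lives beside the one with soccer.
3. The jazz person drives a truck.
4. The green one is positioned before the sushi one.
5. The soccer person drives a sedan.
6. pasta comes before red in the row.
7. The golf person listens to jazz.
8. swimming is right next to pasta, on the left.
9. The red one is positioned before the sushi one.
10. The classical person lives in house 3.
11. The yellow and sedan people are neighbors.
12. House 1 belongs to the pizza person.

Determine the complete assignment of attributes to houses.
Solution:

House | Vehicle | Color | Food | Music | Sport
----------------------------------------------
  1   | coupe | yellow | pizza | rock | swimming
  2   | sedan | green | pasta | pop | soccer
  3   | van | red | tacos | classical | tennis
  4   | truck | blue | sushi | jazz | golf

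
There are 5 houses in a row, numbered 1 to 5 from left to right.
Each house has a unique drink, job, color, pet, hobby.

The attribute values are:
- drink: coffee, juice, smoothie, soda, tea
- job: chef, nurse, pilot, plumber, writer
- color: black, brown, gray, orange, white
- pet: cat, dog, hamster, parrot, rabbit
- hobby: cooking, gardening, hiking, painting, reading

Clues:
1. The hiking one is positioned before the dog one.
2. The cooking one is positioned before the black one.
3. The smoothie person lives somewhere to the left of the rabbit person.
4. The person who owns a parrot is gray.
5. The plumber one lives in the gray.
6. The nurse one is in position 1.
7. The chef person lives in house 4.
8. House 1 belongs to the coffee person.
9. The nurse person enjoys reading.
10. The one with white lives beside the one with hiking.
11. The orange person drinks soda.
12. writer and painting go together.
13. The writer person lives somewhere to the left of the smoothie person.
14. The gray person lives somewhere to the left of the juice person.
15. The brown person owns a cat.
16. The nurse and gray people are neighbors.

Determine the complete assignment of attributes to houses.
Solution:

House | Drink | Job | Color | Pet | Hobby
-----------------------------------------
  1   | coffee | nurse | white | hamster | reading
  2   | tea | plumber | gray | parrot | hiking
  3   | soda | writer | orange | dog | painting
  4   | smoothie | chef | brown | cat | cooking
  5   | juice | pilot | black | rabbit | gardening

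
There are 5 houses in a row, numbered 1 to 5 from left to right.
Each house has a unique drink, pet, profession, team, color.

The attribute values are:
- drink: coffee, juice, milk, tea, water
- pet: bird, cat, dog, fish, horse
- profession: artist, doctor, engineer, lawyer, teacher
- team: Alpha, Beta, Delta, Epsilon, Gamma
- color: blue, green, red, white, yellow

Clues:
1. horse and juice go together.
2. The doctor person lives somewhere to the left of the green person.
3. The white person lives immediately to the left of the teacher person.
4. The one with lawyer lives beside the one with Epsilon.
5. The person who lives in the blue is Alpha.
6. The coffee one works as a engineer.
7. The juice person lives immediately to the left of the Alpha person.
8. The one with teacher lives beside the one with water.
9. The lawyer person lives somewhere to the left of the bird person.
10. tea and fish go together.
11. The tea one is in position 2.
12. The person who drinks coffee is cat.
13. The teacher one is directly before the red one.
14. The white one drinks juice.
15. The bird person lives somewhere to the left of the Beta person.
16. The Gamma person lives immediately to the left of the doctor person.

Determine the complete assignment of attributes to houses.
Solution:

House | Drink | Pet | Profession | Team | Color
-----------------------------------------------
  1   | juice | horse | artist | Delta | white
  2   | tea | fish | teacher | Alpha | blue
  3   | water | dog | lawyer | Gamma | red
  4   | milk | bird | doctor | Epsilon | yellow
  5   | coffee | cat | engineer | Beta | green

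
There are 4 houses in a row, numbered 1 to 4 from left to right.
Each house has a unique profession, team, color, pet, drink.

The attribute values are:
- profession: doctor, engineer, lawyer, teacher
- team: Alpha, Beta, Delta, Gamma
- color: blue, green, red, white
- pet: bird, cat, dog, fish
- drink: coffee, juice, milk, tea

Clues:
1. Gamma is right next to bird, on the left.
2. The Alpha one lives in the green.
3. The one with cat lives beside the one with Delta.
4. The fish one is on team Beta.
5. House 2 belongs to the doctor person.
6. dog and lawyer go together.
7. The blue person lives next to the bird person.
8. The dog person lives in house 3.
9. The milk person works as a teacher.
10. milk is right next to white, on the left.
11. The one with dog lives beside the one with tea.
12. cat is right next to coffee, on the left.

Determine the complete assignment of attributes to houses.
Solution:

House | Profession | Team | Color | Pet | Drink
-----------------------------------------------
  1   | teacher | Gamma | blue | cat | milk
  2   | doctor | Delta | white | bird | coffee
  3   | lawyer | Alpha | green | dog | juice
  4   | engineer | Beta | red | fish | tea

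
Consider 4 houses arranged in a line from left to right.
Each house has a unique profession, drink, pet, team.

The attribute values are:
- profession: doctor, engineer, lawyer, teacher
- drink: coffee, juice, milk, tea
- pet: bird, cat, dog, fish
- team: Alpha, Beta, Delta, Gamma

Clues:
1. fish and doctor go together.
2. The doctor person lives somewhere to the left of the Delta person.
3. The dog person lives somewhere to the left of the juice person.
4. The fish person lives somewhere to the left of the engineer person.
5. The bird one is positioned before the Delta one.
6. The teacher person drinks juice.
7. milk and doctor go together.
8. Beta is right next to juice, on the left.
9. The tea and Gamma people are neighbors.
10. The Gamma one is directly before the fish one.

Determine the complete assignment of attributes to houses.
Solution:

House | Profession | Drink | Pet | Team
---------------------------------------
  1   | lawyer | tea | dog | Beta
  2   | teacher | juice | bird | Gamma
  3   | doctor | milk | fish | Alpha
  4   | engineer | coffee | cat | Delta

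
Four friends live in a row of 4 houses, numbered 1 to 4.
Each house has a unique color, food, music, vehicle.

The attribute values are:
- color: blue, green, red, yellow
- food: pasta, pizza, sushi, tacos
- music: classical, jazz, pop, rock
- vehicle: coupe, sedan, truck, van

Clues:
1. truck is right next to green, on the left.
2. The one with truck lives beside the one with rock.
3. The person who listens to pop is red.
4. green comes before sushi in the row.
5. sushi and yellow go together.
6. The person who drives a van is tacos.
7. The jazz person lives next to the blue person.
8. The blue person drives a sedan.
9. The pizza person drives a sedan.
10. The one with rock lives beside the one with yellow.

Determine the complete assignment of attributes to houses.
Solution:

House | Color | Food | Music | Vehicle
--------------------------------------
  1   | red | pasta | pop | truck
  2   | green | tacos | rock | van
  3   | yellow | sushi | jazz | coupe
  4   | blue | pizza | classical | sedan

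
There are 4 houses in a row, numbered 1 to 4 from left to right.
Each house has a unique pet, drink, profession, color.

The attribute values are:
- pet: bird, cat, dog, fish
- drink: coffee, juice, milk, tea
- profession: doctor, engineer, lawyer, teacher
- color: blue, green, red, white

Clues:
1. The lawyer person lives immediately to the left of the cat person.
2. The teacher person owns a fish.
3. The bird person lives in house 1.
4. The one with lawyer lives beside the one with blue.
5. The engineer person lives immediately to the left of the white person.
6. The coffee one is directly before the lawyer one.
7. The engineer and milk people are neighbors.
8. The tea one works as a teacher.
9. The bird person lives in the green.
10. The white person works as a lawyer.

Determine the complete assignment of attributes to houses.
Solution:

House | Pet | Drink | Profession | Color
----------------------------------------
  1   | bird | coffee | engineer | green
  2   | dog | milk | lawyer | white
  3   | cat | juice | doctor | blue
  4   | fish | tea | teacher | red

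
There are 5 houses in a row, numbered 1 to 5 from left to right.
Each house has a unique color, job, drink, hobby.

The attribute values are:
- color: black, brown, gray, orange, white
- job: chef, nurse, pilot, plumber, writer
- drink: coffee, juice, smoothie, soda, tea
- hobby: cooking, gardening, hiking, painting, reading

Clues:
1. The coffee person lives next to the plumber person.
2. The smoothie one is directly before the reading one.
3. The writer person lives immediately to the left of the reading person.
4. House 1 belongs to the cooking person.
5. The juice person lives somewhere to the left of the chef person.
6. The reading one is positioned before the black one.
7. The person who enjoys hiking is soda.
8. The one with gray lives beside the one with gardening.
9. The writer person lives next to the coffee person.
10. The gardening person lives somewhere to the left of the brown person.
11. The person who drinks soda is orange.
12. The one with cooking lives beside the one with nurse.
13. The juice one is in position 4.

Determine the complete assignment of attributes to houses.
Solution:

House | Color | Job | Drink | Hobby
-----------------------------------
  1   | white | writer | smoothie | cooking
  2   | gray | nurse | coffee | reading
  3   | black | plumber | tea | gardening
  4   | brown | pilot | juice | painting
  5   | orange | chef | soda | hiking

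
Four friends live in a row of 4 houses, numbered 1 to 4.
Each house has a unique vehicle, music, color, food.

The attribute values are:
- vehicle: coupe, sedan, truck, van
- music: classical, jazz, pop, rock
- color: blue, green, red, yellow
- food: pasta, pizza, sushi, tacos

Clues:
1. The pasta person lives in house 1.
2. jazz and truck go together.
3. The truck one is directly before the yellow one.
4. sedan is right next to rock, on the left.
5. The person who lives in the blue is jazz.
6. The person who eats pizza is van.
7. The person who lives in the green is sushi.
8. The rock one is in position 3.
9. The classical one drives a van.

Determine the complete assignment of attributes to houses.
Solution:

House | Vehicle | Music | Color | Food
--------------------------------------
  1   | truck | jazz | blue | pasta
  2   | sedan | pop | yellow | tacos
  3   | coupe | rock | green | sushi
  4   | van | classical | red | pizza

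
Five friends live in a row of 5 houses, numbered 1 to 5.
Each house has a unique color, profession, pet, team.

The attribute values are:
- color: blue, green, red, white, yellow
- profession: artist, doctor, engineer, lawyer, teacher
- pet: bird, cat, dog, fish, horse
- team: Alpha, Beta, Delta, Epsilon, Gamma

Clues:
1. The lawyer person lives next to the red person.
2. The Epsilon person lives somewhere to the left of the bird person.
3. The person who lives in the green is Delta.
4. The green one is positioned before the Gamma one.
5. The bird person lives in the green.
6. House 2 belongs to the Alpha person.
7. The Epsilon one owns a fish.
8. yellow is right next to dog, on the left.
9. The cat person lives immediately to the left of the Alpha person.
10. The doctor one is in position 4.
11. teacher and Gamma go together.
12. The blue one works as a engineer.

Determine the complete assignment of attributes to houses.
Solution:

House | Color | Profession | Pet | Team
---------------------------------------
  1   | yellow | lawyer | cat | Beta
  2   | red | artist | dog | Alpha
  3   | blue | engineer | fish | Epsilon
  4   | green | doctor | bird | Delta
  5   | white | teacher | horse | Gamma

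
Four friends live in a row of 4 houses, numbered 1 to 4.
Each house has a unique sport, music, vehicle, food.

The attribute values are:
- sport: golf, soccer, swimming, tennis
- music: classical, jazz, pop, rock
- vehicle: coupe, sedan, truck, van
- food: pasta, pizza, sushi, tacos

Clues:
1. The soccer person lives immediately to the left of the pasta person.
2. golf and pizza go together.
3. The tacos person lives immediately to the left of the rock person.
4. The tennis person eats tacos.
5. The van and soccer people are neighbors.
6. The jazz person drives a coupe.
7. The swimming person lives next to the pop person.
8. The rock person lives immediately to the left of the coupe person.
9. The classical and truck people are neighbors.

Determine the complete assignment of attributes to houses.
Solution:

House | Sport | Music | Vehicle | Food
--------------------------------------
  1   | tennis | classical | van | tacos
  2   | soccer | rock | truck | sushi
  3   | swimming | jazz | coupe | pasta
  4   | golf | pop | sedan | pizza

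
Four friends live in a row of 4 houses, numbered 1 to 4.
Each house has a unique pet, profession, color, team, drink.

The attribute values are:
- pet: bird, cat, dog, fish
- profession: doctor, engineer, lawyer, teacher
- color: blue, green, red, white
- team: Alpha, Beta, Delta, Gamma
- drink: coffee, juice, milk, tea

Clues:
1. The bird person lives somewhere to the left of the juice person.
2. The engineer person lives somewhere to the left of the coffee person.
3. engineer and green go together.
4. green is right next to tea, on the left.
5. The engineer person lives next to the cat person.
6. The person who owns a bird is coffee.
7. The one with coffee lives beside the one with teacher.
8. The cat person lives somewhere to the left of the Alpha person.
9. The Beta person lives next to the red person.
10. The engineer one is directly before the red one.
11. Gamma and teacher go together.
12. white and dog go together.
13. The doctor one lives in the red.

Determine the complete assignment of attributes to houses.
Solution:

House | Pet | Profession | Color | Team | Drink
-----------------------------------------------
  1   | fish | engineer | green | Beta | milk
  2   | cat | doctor | red | Delta | tea
  3   | bird | lawyer | blue | Alpha | coffee
  4   | dog | teacher | white | Gamma | juice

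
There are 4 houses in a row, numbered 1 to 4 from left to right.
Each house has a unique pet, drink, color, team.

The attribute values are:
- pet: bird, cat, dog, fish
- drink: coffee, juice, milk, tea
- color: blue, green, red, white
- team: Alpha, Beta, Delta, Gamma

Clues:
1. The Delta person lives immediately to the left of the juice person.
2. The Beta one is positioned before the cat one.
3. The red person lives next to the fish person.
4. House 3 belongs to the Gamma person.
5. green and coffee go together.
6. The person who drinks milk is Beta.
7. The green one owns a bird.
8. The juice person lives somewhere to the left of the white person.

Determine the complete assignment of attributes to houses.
Solution:

House | Pet | Drink | Color | Team
----------------------------------
  1   | dog | milk | blue | Beta
  2   | bird | coffee | green | Delta
  3   | cat | juice | red | Gamma
  4   | fish | tea | white | Alpha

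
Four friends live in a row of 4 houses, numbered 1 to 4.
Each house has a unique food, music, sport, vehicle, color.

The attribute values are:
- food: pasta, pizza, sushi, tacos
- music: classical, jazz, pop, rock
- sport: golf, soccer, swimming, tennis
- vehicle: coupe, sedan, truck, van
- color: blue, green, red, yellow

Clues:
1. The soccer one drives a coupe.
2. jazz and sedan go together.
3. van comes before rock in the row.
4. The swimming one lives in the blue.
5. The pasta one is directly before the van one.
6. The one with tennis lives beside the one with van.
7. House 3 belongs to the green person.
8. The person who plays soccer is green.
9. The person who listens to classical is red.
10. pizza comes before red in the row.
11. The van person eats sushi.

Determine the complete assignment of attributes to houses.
Solution:

House | Food | Music | Sport | Vehicle | Color
----------------------------------------------
  1   | pasta | jazz | tennis | sedan | yellow
  2   | sushi | pop | swimming | van | blue
  3   | pizza | rock | soccer | coupe | green
  4   | tacos | classical | golf | truck | red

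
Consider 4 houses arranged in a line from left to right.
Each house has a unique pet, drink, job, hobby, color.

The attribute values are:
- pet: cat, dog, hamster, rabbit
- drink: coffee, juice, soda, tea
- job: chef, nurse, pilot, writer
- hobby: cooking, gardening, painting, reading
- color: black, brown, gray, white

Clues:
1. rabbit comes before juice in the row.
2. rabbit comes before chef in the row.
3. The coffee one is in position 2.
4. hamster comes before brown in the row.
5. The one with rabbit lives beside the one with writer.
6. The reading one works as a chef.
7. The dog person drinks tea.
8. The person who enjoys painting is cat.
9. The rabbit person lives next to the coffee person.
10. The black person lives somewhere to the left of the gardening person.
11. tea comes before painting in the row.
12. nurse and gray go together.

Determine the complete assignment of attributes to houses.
Solution:

House | Pet | Drink | Job | Hobby | Color
-----------------------------------------
  1   | rabbit | soda | pilot | cooking | black
  2   | hamster | coffee | writer | gardening | white
  3   | dog | tea | chef | reading | brown
  4   | cat | juice | nurse | painting | gray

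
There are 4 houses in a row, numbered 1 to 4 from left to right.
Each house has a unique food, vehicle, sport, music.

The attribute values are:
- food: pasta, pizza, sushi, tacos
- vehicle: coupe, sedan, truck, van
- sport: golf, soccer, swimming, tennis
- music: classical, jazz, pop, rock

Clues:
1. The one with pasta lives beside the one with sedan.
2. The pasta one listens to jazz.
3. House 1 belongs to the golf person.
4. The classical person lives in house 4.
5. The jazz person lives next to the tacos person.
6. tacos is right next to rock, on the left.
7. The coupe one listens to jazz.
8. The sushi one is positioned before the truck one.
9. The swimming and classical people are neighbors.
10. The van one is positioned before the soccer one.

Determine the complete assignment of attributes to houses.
Solution:

House | Food | Vehicle | Sport | Music
--------------------------------------
  1   | pasta | coupe | golf | jazz
  2   | tacos | sedan | tennis | pop
  3   | sushi | van | swimming | rock
  4   | pizza | truck | soccer | classical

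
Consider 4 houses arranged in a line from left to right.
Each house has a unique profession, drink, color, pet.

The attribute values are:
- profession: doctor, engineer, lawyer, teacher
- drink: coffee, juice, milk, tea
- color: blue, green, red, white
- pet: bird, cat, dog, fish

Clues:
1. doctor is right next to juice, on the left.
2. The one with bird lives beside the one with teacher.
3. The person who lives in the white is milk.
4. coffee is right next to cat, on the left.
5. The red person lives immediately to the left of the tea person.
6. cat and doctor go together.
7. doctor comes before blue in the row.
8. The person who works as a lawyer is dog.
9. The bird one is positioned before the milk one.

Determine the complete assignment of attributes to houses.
Solution:

House | Profession | Drink | Color | Pet
----------------------------------------
  1   | lawyer | coffee | red | dog
  2   | doctor | tea | green | cat
  3   | engineer | juice | blue | bird
  4   | teacher | milk | white | fish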